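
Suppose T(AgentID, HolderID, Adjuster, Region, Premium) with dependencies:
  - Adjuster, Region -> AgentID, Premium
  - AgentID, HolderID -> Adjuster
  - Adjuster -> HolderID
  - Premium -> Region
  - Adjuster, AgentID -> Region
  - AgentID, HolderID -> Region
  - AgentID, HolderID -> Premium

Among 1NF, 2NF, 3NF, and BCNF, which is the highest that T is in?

Candidate keys: {Adjuster, AgentID}, {Adjuster, Premium}, {Adjuster, Region}, {AgentID, HolderID}. Prime attributes: {Adjuster, AgentID, HolderID, Premium, Region}.
Adjuster -> HolderID: {Adjuster}⁺ = {Adjuster, HolderID}, which is not all of the attributes, so the left side is not a superkey — BCNF is violated.
Since {HolderID} ⊆ prime attributes and every other non-superkey FD also has a prime right side, the schema is in 3NF.

3NF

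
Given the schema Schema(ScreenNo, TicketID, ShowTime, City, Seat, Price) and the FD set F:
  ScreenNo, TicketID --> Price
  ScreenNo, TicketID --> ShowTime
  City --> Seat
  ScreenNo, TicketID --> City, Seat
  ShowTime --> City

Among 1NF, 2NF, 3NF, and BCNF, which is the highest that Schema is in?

Candidate key: {ScreenNo, TicketID}. Prime attributes: {ScreenNo, TicketID}.
For City --> Seat we have {City}⁺ = {City, Seat}; {City} is not a superkey, so BCNF fails.
Because {Seat} is non-prime and the left side of City --> Seat is not a superkey, the relation is not in 3NF.
No proper subset of a key has a non-prime attribute in its closure, so there is no partial dependency; 2NF holds.

2NF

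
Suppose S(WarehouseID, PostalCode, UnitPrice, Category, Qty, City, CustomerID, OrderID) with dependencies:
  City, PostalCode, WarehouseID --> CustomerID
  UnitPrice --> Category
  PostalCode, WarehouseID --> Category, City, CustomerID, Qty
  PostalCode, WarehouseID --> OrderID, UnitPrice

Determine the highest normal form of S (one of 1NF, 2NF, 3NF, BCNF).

Candidate key: {PostalCode, WarehouseID}. Prime attributes: {PostalCode, WarehouseID}.
UnitPrice --> Category: {UnitPrice}⁺ = {Category, UnitPrice}, which is not all of the attributes, so the left side is not a superkey — BCNF is violated.
UnitPrice --> Category determines the non-prime attribute {Category} from a non-superkey — 3NF is violated.
No proper subset of a key has a non-prime attribute in its closure, so there is no partial dependency; 2NF holds.

2NF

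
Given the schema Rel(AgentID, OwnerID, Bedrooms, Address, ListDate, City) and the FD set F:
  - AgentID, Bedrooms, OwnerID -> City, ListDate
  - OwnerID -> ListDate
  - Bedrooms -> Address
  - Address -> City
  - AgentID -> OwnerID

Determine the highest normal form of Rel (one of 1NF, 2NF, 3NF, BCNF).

1NF

Candidate key: {AgentID, Bedrooms}. Prime attributes: {AgentID, Bedrooms}.
For OwnerID -> ListDate we have {OwnerID}⁺ = {ListDate, OwnerID}; {OwnerID} is not a superkey, so BCNF fails.
Because {ListDate} is non-prime and the left side of OwnerID -> ListDate is not a superkey, the relation is not in 3NF.
Since {AgentID} ⊂ {AgentID, Bedrooms} and {AgentID}⁺ ⊇ {ListDate, OwnerID} with {ListDate, OwnerID} non-prime, there is a partial dependency; 2NF fails.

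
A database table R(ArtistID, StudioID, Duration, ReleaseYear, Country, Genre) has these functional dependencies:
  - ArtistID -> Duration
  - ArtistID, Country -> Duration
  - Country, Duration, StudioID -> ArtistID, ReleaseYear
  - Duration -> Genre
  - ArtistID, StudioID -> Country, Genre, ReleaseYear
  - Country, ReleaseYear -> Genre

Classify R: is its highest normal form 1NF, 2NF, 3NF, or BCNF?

1NF

Candidate keys: {ArtistID, StudioID}, {Country, Duration, StudioID}. Prime attributes: {ArtistID, Country, Duration, StudioID}.
ArtistID -> Duration breaks BCNF: {ArtistID}⁺ = {ArtistID, Duration, Genre}, so {ArtistID} is not a superkey.
Because {Genre} is non-prime and the left side of Duration -> Genre is not a superkey, the relation is not in 3NF.
Since {ArtistID} ⊂ {ArtistID, StudioID} and {ArtistID}⁺ ⊇ {Genre} with {Genre} non-prime, there is a partial dependency; 2NF fails.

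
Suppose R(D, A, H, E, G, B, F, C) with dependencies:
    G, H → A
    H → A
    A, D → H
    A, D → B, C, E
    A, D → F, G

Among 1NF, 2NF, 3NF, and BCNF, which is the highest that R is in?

3NF

Candidate keys: {A, D}, {D, H}. Prime attributes: {A, D, H}.
G, H → A: {G, H}⁺ = {A, G, H}, which is not all of the attributes, so the left side is not a superkey — BCNF is violated.
But every attribute on its right side ({A}) is prime, and the same holds for every other non-superkey FD, so 3NF still holds.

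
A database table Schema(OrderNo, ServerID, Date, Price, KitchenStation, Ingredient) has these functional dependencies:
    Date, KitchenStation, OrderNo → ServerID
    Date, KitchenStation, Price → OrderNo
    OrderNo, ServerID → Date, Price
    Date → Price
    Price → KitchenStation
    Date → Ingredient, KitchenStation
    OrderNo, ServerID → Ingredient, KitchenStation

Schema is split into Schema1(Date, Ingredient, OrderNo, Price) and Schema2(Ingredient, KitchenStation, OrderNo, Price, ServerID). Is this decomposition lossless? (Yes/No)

Schema1 ∩ Schema2 = {Ingredient, OrderNo, Price}; its closure under F is {Ingredient, KitchenStation, OrderNo, Price}.
Schema1 ⊄ {Ingredient, KitchenStation, OrderNo, Price} and Schema2 ⊄ {Ingredient, KitchenStation, OrderNo, Price}, so the split is lossy.

No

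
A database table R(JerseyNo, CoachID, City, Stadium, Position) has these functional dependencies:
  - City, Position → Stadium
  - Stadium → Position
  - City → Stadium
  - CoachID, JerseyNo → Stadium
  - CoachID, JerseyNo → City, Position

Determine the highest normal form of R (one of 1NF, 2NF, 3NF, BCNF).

2NF

Candidate key: {CoachID, JerseyNo}. Prime attributes: {CoachID, JerseyNo}.
For City, Position → Stadium we have {City, Position}⁺ = {City, Position, Stadium}; {City, Position} is not a superkey, so BCNF fails.
City, Position → Stadium determines the non-prime attribute {Stadium} from a non-superkey — 3NF is violated.
No non-prime attribute depends on a proper subset of any candidate key, so 2NF holds.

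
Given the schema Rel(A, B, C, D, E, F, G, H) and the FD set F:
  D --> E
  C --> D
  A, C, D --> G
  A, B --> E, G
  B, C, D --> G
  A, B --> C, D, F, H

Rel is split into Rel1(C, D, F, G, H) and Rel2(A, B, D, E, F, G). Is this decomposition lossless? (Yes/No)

Rel1 ∩ Rel2 = {D, F, G}; its closure under F is {D, E, F, G}.
The closure covers neither Rel1 nor Rel2 entirely; the join is not lossless.

No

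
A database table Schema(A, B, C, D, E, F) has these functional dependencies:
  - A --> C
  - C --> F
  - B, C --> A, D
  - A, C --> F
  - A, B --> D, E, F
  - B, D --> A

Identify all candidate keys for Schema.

{A, B}, {B, C}, {B, D}

Attributes never on any right-hand side: {B} — every candidate key must contain it.
{A, B}⁺ = {A, B, C, D, E, F}, which is every attribute, so {A, B} is a candidate key.
{B, C}⁺ = {A, B, C, D, E, F}, which is every attribute, so {B, C} is a candidate key.
{B, D}⁺ = {A, B, C, D, E, F}, which is every attribute, so {B, D} is a candidate key.
Any other superkey properly contains one of these, so there are no further candidate keys.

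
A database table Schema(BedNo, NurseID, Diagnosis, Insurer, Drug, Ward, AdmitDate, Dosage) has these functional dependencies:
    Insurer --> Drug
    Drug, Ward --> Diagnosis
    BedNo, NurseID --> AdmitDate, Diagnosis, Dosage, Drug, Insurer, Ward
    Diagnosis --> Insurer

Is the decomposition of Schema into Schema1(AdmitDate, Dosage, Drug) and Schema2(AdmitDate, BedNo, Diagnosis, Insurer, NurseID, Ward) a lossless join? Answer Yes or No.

The shared attributes are {AdmitDate} and {AdmitDate}⁺ = {AdmitDate}.
Neither Schema1 nor Schema2 is contained in that closure, so the decomposition is lossy.

No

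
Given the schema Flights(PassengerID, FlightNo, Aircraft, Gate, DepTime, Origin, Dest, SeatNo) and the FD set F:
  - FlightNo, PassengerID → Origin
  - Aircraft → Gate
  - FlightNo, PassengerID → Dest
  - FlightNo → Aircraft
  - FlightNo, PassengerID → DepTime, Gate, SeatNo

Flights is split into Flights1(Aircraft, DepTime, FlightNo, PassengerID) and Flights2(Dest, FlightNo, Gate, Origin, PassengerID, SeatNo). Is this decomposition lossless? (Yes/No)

Yes

Flights1 ∩ Flights2 = {FlightNo, PassengerID}; its closure under F is {Aircraft, DepTime, Dest, FlightNo, Gate, Origin, PassengerID, SeatNo}.
Since Flights1 ⊆ {Aircraft, DepTime, Dest, FlightNo, Gate, Origin, PassengerID, SeatNo}, the intersection is a superkey of Flights1; the decomposition is lossless.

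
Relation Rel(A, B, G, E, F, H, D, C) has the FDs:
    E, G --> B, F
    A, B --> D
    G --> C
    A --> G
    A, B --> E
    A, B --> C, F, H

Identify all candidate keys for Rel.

{A, B}, {A, E}

Attributes never on any right-hand side: {A} — every candidate key must contain it.
{A, B}⁺ = {A, B, C, D, E, F, G, H}, which is every attribute, so {A, B} is a candidate key.
{A, E}⁺ = {A, B, C, D, E, F, G, H}, which is every attribute, so {A, E} is a candidate key.
No proper subset of any of these is a key, and no other minimal superkey exists.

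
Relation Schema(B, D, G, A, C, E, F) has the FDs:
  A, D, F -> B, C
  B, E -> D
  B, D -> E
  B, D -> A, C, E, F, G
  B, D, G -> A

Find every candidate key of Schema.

{A, D, F}, {B, D}, {B, E}

{B, D}⁺ = {A, B, C, D, E, F, G}, which is every attribute, so {B, D} is a candidate key.
{B, E}⁺ = {A, B, C, D, E, F, G}, which is every attribute, so {B, E} is a candidate key.
{A, D, F}⁺ = {A, B, C, D, E, F, G}, which is every attribute, so {A, D, F} is a candidate key.
These are minimal and exhaustive — every other superkey contains one of them.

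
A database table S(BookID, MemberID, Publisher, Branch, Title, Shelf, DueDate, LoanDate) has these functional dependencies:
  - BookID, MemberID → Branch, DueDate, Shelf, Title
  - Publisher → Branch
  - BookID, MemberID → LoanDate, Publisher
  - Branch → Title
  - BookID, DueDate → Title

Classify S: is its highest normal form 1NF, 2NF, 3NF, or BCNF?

Candidate key: {BookID, MemberID}. Prime attributes: {BookID, MemberID}.
Publisher → Branch breaks BCNF: {Publisher}⁺ = {Branch, Publisher, Title}, so {Publisher} is not a superkey.
Publisher → Branch determines the non-prime attribute {Branch} from a non-superkey — 3NF is violated.
Checking every proper subset of each key, none determines a non-prime attribute — 2NF is satisfied.

2NF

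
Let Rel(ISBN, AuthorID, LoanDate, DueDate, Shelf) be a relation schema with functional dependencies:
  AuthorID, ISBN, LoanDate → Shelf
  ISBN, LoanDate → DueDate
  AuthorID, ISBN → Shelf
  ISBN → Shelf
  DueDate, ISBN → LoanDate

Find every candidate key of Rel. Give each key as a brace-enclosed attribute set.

{AuthorID, DueDate, ISBN}, {AuthorID, ISBN, LoanDate}

{AuthorID, ISBN} never appear on the right of any FD, so every key must include all of them.
Closure of {AuthorID, DueDate, ISBN} is {AuthorID, DueDate, ISBN, LoanDate, Shelf}, the whole schema; {AuthorID, DueDate, ISBN} is a candidate key.
Closure of {AuthorID, ISBN, LoanDate} is {AuthorID, DueDate, ISBN, LoanDate, Shelf}, the whole schema; {AuthorID, ISBN, LoanDate} is a candidate key.
Any other superkey properly contains one of these, so there are no further candidate keys.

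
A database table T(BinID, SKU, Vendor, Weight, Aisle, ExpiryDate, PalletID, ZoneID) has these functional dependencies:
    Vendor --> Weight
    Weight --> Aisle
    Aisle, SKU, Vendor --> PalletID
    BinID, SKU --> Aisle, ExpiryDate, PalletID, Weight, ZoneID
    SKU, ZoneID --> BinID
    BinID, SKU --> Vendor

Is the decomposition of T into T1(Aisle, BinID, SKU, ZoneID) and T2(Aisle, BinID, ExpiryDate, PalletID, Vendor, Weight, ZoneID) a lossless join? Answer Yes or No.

No

T1 ∩ T2 = {Aisle, BinID, ZoneID}; its closure under F is {Aisle, BinID, ZoneID}.
T1 ⊄ {Aisle, BinID, ZoneID} and T2 ⊄ {Aisle, BinID, ZoneID}, so the split is lossy.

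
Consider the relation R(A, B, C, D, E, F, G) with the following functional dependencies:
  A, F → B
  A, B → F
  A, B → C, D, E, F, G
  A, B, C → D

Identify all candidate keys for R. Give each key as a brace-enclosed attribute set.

{A, B}, {A, F}

No FD produces {A}, so it must be in every candidate key.
{A, B}⁺ = {A, B, C, D, E, F, G} — all of the relation — so {A, B} is a candidate key.
{A, F}⁺ = {A, B, C, D, E, F, G} — all of the relation — so {A, F} is a candidate key.
Any other superkey properly contains one of these, so there are no further candidate keys.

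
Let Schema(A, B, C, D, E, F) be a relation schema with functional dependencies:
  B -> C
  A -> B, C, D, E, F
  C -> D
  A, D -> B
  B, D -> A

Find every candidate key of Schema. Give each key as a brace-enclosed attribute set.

Closure of {A} is {A, B, C, D, E, F}, the whole schema; {A} is a candidate key.
Closure of {B} is {A, B, C, D, E, F}, the whole schema; {B} is a candidate key.
These are minimal and exhaustive — every other superkey contains one of them.

{A}, {B}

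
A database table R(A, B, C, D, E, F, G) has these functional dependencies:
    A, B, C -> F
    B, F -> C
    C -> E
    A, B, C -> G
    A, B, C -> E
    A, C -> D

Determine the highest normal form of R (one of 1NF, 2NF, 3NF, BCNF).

Candidate keys: {A, B, C}, {A, B, F}. Prime attributes: {A, B, C, F}.
B, F -> C breaks BCNF: {B, F}⁺ = {B, C, E, F}, so {B, F} is not a superkey.
C -> E has non-prime {E} on the right and a non-superkey on the left, so 3NF fails.
The proper key subset {C} of {A, B, C} determines non-prime {E}, so the relation is not even in 2NF.

1NF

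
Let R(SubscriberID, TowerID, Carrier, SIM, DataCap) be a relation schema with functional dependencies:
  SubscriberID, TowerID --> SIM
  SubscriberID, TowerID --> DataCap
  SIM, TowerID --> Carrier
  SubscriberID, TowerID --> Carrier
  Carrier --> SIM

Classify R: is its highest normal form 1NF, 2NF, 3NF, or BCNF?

2NF

Candidate key: {SubscriberID, TowerID}. Prime attributes: {SubscriberID, TowerID}.
SIM, TowerID --> Carrier: {SIM, TowerID}⁺ = {Carrier, SIM, TowerID}, which is not all of the attributes, so the left side is not a superkey — BCNF is violated.
SIM, TowerID --> Carrier has non-prime {Carrier} on the right and a non-superkey on the left, so 3NF fails.
Checking every proper subset of each key, none determines a non-prime attribute — 2NF is satisfied.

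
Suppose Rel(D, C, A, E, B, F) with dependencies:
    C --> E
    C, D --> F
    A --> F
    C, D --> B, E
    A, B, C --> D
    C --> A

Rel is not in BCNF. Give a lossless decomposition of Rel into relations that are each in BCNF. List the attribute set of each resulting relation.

{A, C, E}; {A, F}; {B, C, D}

Candidate keys of the original relation: {B, C}, {C, D}.
Within {A, B, C, D, E, F}: {C}⁺ ∩ {A, B, C, D, E, F} = {A, C, E, F}, not the whole set, so C --> A, E, F violates BCNF; decompose into {A, C, E, F} and {B, C, D}.
Within {A, C, E, F}: {A}⁺ ∩ {A, C, E, F} = {A, F}, not the whole set, so A --> F violates BCNF; decompose into {A, F} and {A, C, E}.
{A, F} is in BCNF.
{A, C, E} is in BCNF.
{B, C, D} is in BCNF.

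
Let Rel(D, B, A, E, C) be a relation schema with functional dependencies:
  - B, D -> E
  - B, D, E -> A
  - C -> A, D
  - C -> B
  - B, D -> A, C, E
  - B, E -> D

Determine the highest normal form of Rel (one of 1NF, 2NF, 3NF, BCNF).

Candidate keys: {B, D}, {B, E}, {C}. Prime attributes: {B, C, D, E}.
Each dependency's left side is a superkey — BCNF holds.

BCNF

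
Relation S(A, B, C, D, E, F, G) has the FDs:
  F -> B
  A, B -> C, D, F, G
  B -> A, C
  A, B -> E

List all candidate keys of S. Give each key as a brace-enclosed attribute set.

Closure of {B} is {A, B, C, D, E, F, G}, the whole schema; {B} is a candidate key.
Closure of {F} is {A, B, C, D, E, F, G}, the whole schema; {F} is a candidate key.
These are minimal and exhaustive — every other superkey contains one of them.

{B}, {F}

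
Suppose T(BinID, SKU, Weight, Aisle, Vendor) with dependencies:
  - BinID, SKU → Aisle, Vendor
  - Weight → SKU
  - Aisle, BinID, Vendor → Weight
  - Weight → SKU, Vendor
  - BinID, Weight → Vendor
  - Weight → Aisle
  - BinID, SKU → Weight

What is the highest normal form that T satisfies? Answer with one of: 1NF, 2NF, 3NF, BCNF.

Candidate keys: {Aisle, BinID, Vendor}, {BinID, SKU}, {BinID, Weight}. Prime attributes: {Aisle, BinID, SKU, Vendor, Weight}.
For Weight → SKU we have {Weight}⁺ = {Aisle, SKU, Vendor, Weight}; {Weight} is not a superkey, so BCNF fails.
Since {SKU} ⊆ prime attributes and every other non-superkey FD also has a prime right side, the schema is in 3NF.

3NF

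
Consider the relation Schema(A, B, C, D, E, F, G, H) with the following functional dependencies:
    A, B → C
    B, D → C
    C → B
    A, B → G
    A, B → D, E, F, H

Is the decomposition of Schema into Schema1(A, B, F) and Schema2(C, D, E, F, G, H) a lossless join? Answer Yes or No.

No

The shared attributes are {F} and {F}⁺ = {F}.
Schema1 ⊄ {F} and Schema2 ⊄ {F}, so the split is lossy.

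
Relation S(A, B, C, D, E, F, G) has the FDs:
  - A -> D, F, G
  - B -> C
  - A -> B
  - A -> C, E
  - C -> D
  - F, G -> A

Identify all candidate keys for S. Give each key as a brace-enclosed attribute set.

{A} is a candidate key since {A}⁺ = {A, B, C, D, E, F, G} covers every attribute.
{F, G} is a candidate key since {F, G}⁺ = {A, B, C, D, E, F, G} covers every attribute.
Any other superkey properly contains one of these, so there are no further candidate keys.

{A}, {F, G}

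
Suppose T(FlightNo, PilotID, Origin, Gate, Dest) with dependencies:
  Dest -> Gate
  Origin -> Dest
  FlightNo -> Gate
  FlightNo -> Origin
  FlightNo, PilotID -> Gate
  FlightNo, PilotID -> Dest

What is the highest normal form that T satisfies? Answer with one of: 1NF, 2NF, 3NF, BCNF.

1NF

Candidate key: {FlightNo, PilotID}. Prime attributes: {FlightNo, PilotID}.
Dest -> Gate: {Dest}⁺ = {Dest, Gate}, which is not all of the attributes, so the left side is not a superkey — BCNF is violated.
Dest -> Gate has non-prime {Gate} on the right and a non-superkey on the left, so 3NF fails.
The proper key subset {FlightNo} of {FlightNo, PilotID} determines non-prime {Dest, Gate, Origin}, so the relation is not even in 2NF.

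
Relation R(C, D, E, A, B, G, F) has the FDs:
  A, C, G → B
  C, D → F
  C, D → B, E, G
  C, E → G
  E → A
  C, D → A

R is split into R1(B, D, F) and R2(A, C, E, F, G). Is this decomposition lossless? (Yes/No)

No

The shared attributes are {F} and {F}⁺ = {F}.
R1 ⊄ {F} and R2 ⊄ {F}, so the split is lossy.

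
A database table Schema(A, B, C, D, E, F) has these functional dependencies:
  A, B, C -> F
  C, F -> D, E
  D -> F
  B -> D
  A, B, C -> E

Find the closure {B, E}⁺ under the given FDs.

{B, D, E, F}

Start with {B, E}.
B -> D applies; add {D} → now {B, D, E}.
D -> F applies; add {F} → now {B, D, E, F}.
No further FD applies.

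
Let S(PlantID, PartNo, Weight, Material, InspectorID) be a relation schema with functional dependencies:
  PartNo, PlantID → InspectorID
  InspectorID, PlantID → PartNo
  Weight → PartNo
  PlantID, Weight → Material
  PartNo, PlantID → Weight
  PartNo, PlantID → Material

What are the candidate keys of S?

{PlantID} never appears on the right of any FD, so every key must include it.
{InspectorID, PlantID} is a candidate key since {InspectorID, PlantID}⁺ = {InspectorID, Material, PartNo, PlantID, Weight} covers every attribute.
{PartNo, PlantID} is a candidate key since {PartNo, PlantID}⁺ = {InspectorID, Material, PartNo, PlantID, Weight} covers every attribute.
{PlantID, Weight} is a candidate key since {PlantID, Weight}⁺ = {InspectorID, Material, PartNo, PlantID, Weight} covers every attribute.
These are minimal and exhaustive — every other superkey contains one of them.

{InspectorID, PlantID}, {PartNo, PlantID}, {PlantID, Weight}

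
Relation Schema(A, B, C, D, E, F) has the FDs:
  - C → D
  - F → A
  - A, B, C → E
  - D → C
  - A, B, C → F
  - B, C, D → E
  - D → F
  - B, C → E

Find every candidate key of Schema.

{B} never appears on the right of any FD, so every key must include it.
Closure of {B, C} is {A, B, C, D, E, F}, the whole schema; {B, C} is a candidate key.
Closure of {B, D} is {A, B, C, D, E, F}, the whole schema; {B, D} is a candidate key.
These are minimal and exhaustive — every other superkey contains one of them.

{B, C}, {B, D}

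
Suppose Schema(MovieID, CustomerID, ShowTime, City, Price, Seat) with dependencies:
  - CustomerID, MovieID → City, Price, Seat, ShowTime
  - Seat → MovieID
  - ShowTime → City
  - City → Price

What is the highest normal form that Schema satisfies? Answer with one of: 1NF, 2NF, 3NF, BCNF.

2NF

Candidate keys: {CustomerID, MovieID}, {CustomerID, Seat}. Prime attributes: {CustomerID, MovieID, Seat}.
Seat → MovieID: {Seat}⁺ = {MovieID, Seat}, which is not all of the attributes, so the left side is not a superkey — BCNF is violated.
ShowTime → City determines the non-prime attribute {City} from a non-superkey — 3NF is violated.
Checking every proper subset of each key, none determines a non-prime attribute — 2NF is satisfied.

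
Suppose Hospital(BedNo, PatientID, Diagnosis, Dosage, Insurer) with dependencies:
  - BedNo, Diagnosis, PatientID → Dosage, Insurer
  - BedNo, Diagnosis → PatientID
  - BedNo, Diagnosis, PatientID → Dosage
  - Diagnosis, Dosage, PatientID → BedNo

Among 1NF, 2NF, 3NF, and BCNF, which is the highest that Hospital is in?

Candidate keys: {BedNo, Diagnosis}, {Diagnosis, Dosage, PatientID}. Prime attributes: {BedNo, Diagnosis, Dosage, PatientID}.
The left-hand side of every FD is a superkey, so BCNF is satisfied.

BCNF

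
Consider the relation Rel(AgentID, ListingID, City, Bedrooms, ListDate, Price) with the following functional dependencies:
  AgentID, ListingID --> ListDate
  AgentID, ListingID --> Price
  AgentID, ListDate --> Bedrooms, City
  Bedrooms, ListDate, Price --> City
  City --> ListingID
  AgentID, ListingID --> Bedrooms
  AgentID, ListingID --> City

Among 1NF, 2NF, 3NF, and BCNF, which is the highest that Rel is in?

3NF

Candidate keys: {AgentID, City}, {AgentID, ListDate}, {AgentID, ListingID}. Prime attributes: {AgentID, City, ListDate, ListingID}.
For Bedrooms, ListDate, Price --> City we have {Bedrooms, ListDate, Price}⁺ = {Bedrooms, City, ListDate, ListingID, Price}; {Bedrooms, ListDate, Price} is not a superkey, so BCNF fails.
But every attribute on its right side ({City}) is prime, and the same holds for every other non-superkey FD, so 3NF still holds.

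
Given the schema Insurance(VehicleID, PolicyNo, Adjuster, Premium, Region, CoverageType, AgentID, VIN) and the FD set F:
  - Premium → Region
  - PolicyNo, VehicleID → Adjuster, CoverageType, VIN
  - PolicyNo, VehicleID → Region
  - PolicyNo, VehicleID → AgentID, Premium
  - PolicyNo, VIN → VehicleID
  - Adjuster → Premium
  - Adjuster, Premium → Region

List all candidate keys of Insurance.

{PolicyNo, VIN}, {PolicyNo, VehicleID}

{PolicyNo} never appears on the right of any FD, so every key must include it.
{PolicyNo, VIN} is a candidate key since {PolicyNo, VIN}⁺ = {Adjuster, AgentID, CoverageType, PolicyNo, Premium, Region, VIN, VehicleID} covers every attribute.
{PolicyNo, VehicleID} is a candidate key since {PolicyNo, VehicleID}⁺ = {Adjuster, AgentID, CoverageType, PolicyNo, Premium, Region, VIN, VehicleID} covers every attribute.
Any other superkey properly contains one of these, so there are no further candidate keys.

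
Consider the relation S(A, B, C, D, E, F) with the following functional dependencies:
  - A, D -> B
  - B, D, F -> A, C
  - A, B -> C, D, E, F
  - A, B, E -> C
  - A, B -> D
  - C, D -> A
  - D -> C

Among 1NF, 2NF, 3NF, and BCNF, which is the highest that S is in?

Candidate keys: {A, B}, {D}. Prime attributes: {A, B, D}.
Each dependency's left side is a superkey — BCNF holds.

BCNF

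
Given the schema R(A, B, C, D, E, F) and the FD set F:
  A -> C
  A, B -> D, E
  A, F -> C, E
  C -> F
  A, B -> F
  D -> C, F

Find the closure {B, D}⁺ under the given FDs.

Start with {B, D}.
D -> C, F applies; add {C, F} → now {B, C, D, F}.
No further FD applies.

{B, C, D, F}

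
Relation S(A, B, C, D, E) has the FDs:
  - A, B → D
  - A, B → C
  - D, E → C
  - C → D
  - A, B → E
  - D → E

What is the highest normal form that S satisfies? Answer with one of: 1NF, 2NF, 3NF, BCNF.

Candidate key: {A, B}. Prime attributes: {A, B}.
D, E → C: {D, E}⁺ = {C, D, E}, which is not all of the attributes, so the left side is not a superkey — BCNF is violated.
D, E → C determines the non-prime attribute {C} from a non-superkey — 3NF is violated.
No non-prime attribute depends on a proper subset of any candidate key, so 2NF holds.

2NF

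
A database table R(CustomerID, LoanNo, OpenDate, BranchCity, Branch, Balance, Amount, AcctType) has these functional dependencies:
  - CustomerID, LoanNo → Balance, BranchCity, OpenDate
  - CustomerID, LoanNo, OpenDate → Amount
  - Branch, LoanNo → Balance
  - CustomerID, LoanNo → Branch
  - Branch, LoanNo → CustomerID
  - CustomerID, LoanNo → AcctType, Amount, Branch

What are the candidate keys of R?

No FD produces {LoanNo}, so it must be in every candidate key.
{Branch, LoanNo}⁺ = {AcctType, Amount, Balance, Branch, BranchCity, CustomerID, LoanNo, OpenDate} — all of the relation — so {Branch, LoanNo} is a candidate key.
{CustomerID, LoanNo}⁺ = {AcctType, Amount, Balance, Branch, BranchCity, CustomerID, LoanNo, OpenDate} — all of the relation — so {CustomerID, LoanNo} is a candidate key.
These are minimal and exhaustive — every other superkey contains one of them.

{Branch, LoanNo}, {CustomerID, LoanNo}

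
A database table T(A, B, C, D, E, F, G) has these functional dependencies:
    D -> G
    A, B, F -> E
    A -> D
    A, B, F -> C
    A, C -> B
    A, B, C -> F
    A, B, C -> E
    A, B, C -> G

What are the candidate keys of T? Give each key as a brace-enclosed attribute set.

{A} never appears on the right of any FD, so every key must include it.
{A, C} is a candidate key since {A, C}⁺ = {A, B, C, D, E, F, G} covers every attribute.
{A, B, F} is a candidate key since {A, B, F}⁺ = {A, B, C, D, E, F, G} covers every attribute.
Any other superkey properly contains one of these, so there are no further candidate keys.

{A, B, F}, {A, C}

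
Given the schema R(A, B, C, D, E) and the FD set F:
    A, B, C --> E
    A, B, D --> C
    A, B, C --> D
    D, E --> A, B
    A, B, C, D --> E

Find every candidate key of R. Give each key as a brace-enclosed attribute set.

{D, E}⁺ = {A, B, C, D, E}, which is every attribute, so {D, E} is a candidate key.
{A, B, C}⁺ = {A, B, C, D, E}, which is every attribute, so {A, B, C} is a candidate key.
{A, B, D}⁺ = {A, B, C, D, E}, which is every attribute, so {A, B, D} is a candidate key.
These are minimal and exhaustive — every other superkey contains one of them.

{A, B, C}, {A, B, D}, {D, E}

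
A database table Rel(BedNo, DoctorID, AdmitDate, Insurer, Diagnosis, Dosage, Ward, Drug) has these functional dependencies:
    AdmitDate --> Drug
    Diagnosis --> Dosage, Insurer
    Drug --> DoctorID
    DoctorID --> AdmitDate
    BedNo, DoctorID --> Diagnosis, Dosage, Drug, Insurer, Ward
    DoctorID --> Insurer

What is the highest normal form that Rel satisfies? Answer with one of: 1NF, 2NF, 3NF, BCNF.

Candidate keys: {AdmitDate, BedNo}, {BedNo, DoctorID}, {BedNo, Drug}. Prime attributes: {AdmitDate, BedNo, DoctorID, Drug}.
AdmitDate --> Drug: {AdmitDate}⁺ = {AdmitDate, DoctorID, Drug, Insurer}, which is not all of the attributes, so the left side is not a superkey — BCNF is violated.
Diagnosis --> Dosage, Insurer determines the non-prime attributes {Dosage, Insurer} from a non-superkey — 3NF is violated.
{AdmitDate} is a proper subset of the key {AdmitDate, BedNo}, and {AdmitDate}⁺ contains the non-prime attribute {Insurer} — a partial dependency, so 2NF is violated.

1NF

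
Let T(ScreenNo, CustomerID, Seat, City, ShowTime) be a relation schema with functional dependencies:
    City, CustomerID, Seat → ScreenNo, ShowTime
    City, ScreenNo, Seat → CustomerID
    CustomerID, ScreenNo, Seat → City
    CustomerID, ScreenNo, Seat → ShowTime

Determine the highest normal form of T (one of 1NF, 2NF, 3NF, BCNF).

Candidate keys: {City, CustomerID, Seat}, {City, ScreenNo, Seat}, {CustomerID, ScreenNo, Seat}. Prime attributes: {City, CustomerID, ScreenNo, Seat}.
Each dependency's left side is a superkey — BCNF holds.

BCNF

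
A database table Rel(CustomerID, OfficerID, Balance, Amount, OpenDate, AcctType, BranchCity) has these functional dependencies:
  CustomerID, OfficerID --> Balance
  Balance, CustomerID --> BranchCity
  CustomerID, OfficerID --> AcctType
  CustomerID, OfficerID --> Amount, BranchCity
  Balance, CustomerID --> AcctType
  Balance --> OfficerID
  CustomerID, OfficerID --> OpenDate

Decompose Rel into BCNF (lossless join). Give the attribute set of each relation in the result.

{AcctType, Amount, Balance, BranchCity, CustomerID, OpenDate}; {Balance, OfficerID}

Candidate keys of the original relation: {Balance, CustomerID}, {CustomerID, OfficerID}.
{AcctType, Amount, Balance, BranchCity, CustomerID, OfficerID, OpenDate}: {Balance} determines {Balance, OfficerID} here but is not a superkey — split on Balance --> OfficerID, giving {Balance, OfficerID} and {AcctType, Amount, Balance, BranchCity, CustomerID, OpenDate}.
{Balance, OfficerID}: every determinant is a superkey — BCNF.
{AcctType, Amount, Balance, BranchCity, CustomerID, OpenDate}: every determinant is a superkey — BCNF.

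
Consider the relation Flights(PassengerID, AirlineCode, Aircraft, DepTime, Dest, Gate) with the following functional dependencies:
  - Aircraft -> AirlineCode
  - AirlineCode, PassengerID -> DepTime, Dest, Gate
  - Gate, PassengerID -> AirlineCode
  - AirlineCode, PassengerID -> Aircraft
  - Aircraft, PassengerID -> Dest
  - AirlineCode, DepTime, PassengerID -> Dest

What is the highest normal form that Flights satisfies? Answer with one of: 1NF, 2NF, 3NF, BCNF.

Candidate keys: {Aircraft, PassengerID}, {AirlineCode, PassengerID}, {Gate, PassengerID}. Prime attributes: {Aircraft, AirlineCode, Gate, PassengerID}.
For Aircraft -> AirlineCode we have {Aircraft}⁺ = {Aircraft, AirlineCode}; {Aircraft} is not a superkey, so BCNF fails.
But every attribute on its right side ({AirlineCode}) is prime, and the same holds for every other non-superkey FD, so 3NF still holds.

3NF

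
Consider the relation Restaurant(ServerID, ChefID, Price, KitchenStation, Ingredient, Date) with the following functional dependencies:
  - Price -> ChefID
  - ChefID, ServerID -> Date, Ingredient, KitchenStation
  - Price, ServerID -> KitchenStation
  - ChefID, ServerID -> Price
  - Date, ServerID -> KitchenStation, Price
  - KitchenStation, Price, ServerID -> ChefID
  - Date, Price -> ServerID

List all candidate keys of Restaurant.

{ChefID, ServerID} is a candidate key since {ChefID, ServerID}⁺ = {ChefID, Date, Ingredient, KitchenStation, Price, ServerID} covers every attribute.
{Date, Price} is a candidate key since {Date, Price}⁺ = {ChefID, Date, Ingredient, KitchenStation, Price, ServerID} covers every attribute.
{Date, ServerID} is a candidate key since {Date, ServerID}⁺ = {ChefID, Date, Ingredient, KitchenStation, Price, ServerID} covers every attribute.
{Price, ServerID} is a candidate key since {Price, ServerID}⁺ = {ChefID, Date, Ingredient, KitchenStation, Price, ServerID} covers every attribute.
Any other superkey properly contains one of these, so there are no further candidate keys.

{ChefID, ServerID}, {Date, Price}, {Date, ServerID}, {Price, ServerID}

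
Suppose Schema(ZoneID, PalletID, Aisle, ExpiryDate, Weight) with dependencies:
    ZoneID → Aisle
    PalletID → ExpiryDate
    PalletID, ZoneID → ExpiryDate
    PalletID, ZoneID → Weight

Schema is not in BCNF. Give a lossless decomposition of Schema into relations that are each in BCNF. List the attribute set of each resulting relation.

Candidate key of the original relation: {PalletID, ZoneID}.
In {Aisle, ExpiryDate, PalletID, Weight, ZoneID}, {ZoneID} is not a superkey ({ZoneID}⁺ restricted to this set is {Aisle, ZoneID}), so split on ZoneID → Aisle into {Aisle, ZoneID} and {ExpiryDate, PalletID, Weight, ZoneID}.
{Aisle, ZoneID}: every determinant is a superkey — BCNF.
In {ExpiryDate, PalletID, Weight, ZoneID}, {PalletID} is not a superkey ({PalletID}⁺ restricted to this set is {ExpiryDate, PalletID}), so split on PalletID → ExpiryDate into {ExpiryDate, PalletID} and {PalletID, Weight, ZoneID}.
{ExpiryDate, PalletID}: every determinant is a superkey — BCNF.
{PalletID, Weight, ZoneID}: every determinant is a superkey — BCNF.

{Aisle, ZoneID}; {ExpiryDate, PalletID}; {PalletID, Weight, ZoneID}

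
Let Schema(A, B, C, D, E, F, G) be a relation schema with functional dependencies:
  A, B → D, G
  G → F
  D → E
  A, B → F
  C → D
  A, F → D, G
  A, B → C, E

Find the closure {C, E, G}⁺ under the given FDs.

{C, D, E, F, G}

Start with {C, E, G}.
G → F applies; add {F} → now {C, E, F, G}.
C → D applies; add {D} → now {C, D, E, F, G}.
No further FD applies.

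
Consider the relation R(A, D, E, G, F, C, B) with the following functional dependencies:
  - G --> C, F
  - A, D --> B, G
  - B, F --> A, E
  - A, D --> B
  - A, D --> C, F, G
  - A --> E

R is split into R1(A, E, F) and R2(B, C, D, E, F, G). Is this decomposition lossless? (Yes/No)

Common attributes: {E, F}; their closure is {E, F}.
R1 ⊄ {E, F} and R2 ⊄ {E, F}, so the split is lossy.

No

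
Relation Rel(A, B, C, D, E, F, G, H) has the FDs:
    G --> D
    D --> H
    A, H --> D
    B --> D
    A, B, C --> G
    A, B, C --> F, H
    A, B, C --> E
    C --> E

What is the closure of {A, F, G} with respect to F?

{A, D, F, G, H}

Start with {A, F, G}.
G --> D applies; add {D} → now {A, D, F, G}.
D --> H applies; add {H} → now {A, D, F, G, H}.
No further FD applies.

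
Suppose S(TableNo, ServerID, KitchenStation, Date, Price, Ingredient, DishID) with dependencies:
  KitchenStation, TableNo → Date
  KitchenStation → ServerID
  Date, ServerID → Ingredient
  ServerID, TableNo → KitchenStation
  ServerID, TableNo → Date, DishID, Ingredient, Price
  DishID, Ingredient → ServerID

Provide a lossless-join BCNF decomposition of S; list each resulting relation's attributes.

Candidate keys of the original relation: {DishID, Ingredient, TableNo}, {KitchenStation, TableNo}, {ServerID, TableNo}.
{Date, DishID, Ingredient, KitchenStation, Price, ServerID, TableNo}: {KitchenStation} determines {KitchenStation, ServerID} here but is not a superkey — split on KitchenStation → ServerID, giving {KitchenStation, ServerID} and {Date, DishID, Ingredient, KitchenStation, Price, TableNo}.
{KitchenStation, ServerID} has no BCNF violation.
{Date, DishID, Ingredient, KitchenStation, Price, TableNo}: {Date, KitchenStation} determines {Date, Ingredient, KitchenStation} here but is not a superkey — split on Date, KitchenStation → Ingredient, giving {Date, Ingredient, KitchenStation} and {Date, DishID, KitchenStation, Price, TableNo}.
{Date, Ingredient, KitchenStation} has no BCNF violation.
{Date, DishID, KitchenStation, Price, TableNo} has no BCNF violation.

{Date, DishID, KitchenStation, Price, TableNo}; {Date, Ingredient, KitchenStation}; {KitchenStation, ServerID}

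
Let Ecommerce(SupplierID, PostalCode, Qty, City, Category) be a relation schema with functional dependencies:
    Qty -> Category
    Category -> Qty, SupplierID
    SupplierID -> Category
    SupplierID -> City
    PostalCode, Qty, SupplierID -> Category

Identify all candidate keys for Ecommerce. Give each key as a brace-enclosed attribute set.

{Category, PostalCode}, {PostalCode, Qty}, {PostalCode, SupplierID}

{PostalCode} never appears on the right of any FD, so every key must include it.
{Category, PostalCode} is a candidate key since {Category, PostalCode}⁺ = {Category, City, PostalCode, Qty, SupplierID} covers every attribute.
{PostalCode, Qty} is a candidate key since {PostalCode, Qty}⁺ = {Category, City, PostalCode, Qty, SupplierID} covers every attribute.
{PostalCode, SupplierID} is a candidate key since {PostalCode, SupplierID}⁺ = {Category, City, PostalCode, Qty, SupplierID} covers every attribute.
No proper subset of any of these is a key, and no other minimal superkey exists.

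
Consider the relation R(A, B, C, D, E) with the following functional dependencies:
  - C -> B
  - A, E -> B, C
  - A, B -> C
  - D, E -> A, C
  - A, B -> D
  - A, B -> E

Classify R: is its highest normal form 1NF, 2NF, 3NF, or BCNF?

3NF

Candidate keys: {A, B}, {A, C}, {A, E}, {D, E}. Prime attributes: {A, B, C, D, E}.
C -> B breaks BCNF: {C}⁺ = {B, C}, so {C} is not a superkey.
Its right-hand attributes {B} are all prime, as are those of every other non-superkey FD — the relation is in 3NF.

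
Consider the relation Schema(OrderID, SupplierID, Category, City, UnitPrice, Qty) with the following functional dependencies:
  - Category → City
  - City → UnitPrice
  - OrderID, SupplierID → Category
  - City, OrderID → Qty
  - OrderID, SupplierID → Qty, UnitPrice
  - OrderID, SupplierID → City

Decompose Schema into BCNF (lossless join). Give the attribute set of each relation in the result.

{Category, City}; {Category, OrderID, Qty}; {Category, OrderID, SupplierID}; {City, UnitPrice}

Candidate key of the original relation: {OrderID, SupplierID}.
{Category, City, OrderID, Qty, SupplierID, UnitPrice}: {Category} determines {Category, City, UnitPrice} here but is not a superkey — split on Category → City, UnitPrice, giving {Category, City, UnitPrice} and {Category, OrderID, Qty, SupplierID}.
{Category, City, UnitPrice}: {City} determines {City, UnitPrice} here but is not a superkey — split on City → UnitPrice, giving {City, UnitPrice} and {Category, City}.
{City, UnitPrice}: every determinant is a superkey — BCNF.
{Category, City}: every determinant is a superkey — BCNF.
{Category, OrderID, Qty, SupplierID}: {Category, OrderID} determines {Category, OrderID, Qty} here but is not a superkey — split on Category, OrderID → Qty, giving {Category, OrderID, Qty} and {Category, OrderID, SupplierID}.
{Category, OrderID, Qty}: every determinant is a superkey — BCNF.
{Category, OrderID, SupplierID}: every determinant is a superkey — BCNF.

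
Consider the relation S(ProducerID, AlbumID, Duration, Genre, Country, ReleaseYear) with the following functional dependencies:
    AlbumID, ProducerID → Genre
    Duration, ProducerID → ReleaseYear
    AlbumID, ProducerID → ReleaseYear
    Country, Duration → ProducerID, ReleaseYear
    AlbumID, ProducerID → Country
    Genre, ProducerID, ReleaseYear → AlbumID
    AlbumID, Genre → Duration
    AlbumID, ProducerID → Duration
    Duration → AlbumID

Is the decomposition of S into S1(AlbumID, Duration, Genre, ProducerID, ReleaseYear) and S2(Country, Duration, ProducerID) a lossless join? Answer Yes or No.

The shared attributes are {Duration, ProducerID} and {Duration, ProducerID}⁺ = {AlbumID, Country, Duration, Genre, ProducerID, ReleaseYear}.
This includes all of S1, so the common attributes are a superkey of S1 — the join is lossless.

Yes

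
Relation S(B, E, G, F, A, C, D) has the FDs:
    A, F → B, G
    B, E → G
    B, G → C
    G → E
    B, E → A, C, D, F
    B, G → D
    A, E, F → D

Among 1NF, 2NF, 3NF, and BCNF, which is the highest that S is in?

3NF

Candidate keys: {A, F}, {B, E}, {B, G}. Prime attributes: {A, B, E, F, G}.
G → E breaks BCNF: {G}⁺ = {E, G}, so {G} is not a superkey.
But every attribute on its right side ({E}) is prime, and the same holds for every other non-superkey FD, so 3NF still holds.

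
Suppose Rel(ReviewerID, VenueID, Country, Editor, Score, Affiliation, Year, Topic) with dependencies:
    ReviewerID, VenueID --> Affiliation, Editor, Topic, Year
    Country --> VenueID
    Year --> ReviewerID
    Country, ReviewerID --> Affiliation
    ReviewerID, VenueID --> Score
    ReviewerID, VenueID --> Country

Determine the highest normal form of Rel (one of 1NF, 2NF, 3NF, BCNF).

Candidate keys: {Country, ReviewerID}, {Country, Year}, {ReviewerID, VenueID}, {VenueID, Year}. Prime attributes: {Country, ReviewerID, VenueID, Year}.
For Country --> VenueID we have {Country}⁺ = {Country, VenueID}; {Country} is not a superkey, so BCNF fails.
Its right-hand attributes {VenueID} are all prime, as are those of every other non-superkey FD — the relation is in 3NF.

3NF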